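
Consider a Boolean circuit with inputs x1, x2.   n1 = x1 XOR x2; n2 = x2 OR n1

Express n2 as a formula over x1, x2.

n1 = x1 XOR x2
n2 = x2 OR n1 = x2 OR (x1 XOR x2)

x2 OR (x1 XOR x2)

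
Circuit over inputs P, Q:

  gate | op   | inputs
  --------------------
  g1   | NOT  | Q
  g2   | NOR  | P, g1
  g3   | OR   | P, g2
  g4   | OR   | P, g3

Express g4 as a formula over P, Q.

g1 = NOT Q
g2 = P NOR g1 = P NOR NOT Q
g3 = P OR g2 = P OR (P NOR NOT Q)
g4 = P OR g3 = P OR (P OR (P NOR NOT Q))

P OR (P OR (P NOR NOT Q))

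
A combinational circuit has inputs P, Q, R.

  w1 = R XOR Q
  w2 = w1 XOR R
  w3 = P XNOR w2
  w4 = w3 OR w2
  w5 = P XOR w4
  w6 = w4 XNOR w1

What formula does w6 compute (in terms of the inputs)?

((P XNOR ((R XOR Q) XOR R)) OR ((R XOR Q) XOR R)) XNOR (R XOR Q)

w1 = R XOR Q
w2 = w1 XOR R = (R XOR Q) XOR R
w3 = P XNOR w2 = P XNOR ((R XOR Q) XOR R)
w4 = w3 OR w2 = (P XNOR ((R XOR Q) XOR R)) OR ((R XOR Q) XOR R)
w6 = w4 XNOR w1 = ((P XNOR ((R XOR Q) XOR R)) OR ((R XOR Q) XOR R)) XNOR (R XOR Q)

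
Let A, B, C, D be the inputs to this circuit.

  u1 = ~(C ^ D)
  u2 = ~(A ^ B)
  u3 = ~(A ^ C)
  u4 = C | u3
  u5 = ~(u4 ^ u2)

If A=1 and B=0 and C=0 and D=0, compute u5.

u2 = ~(1 ^ 0) = 0
u3 = ~(1 ^ 0) = 0
u4 = 0 | 0 = 0
u5 = ~(0 ^ 0) = 1

1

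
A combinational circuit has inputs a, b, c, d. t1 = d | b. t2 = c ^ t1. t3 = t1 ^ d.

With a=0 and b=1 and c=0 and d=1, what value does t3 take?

0

t1 = 1 | 1 = 1
t3 = 1 ^ 1 = 0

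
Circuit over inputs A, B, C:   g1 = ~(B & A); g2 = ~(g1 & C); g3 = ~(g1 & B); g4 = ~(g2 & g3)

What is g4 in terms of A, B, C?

g1 = ~(B & A)
g2 = ~(g1 & C) = ~((~(B & A)) & C)
g3 = ~(g1 & B) = ~((~(B & A)) & B)
g4 = ~(g2 & g3) = ~((~((~(B & A)) & C)) & (~((~(B & A)) & B)))

~((~((~(B & A)) & C)) & (~((~(B & A)) & B)))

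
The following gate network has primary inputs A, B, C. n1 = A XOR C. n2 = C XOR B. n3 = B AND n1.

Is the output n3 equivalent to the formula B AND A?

n1 = A XOR C
n3 = B AND n1 = B AND (A XOR C)
At A=0, B=1, C=1: circuit gives 1, formula gives 0.

No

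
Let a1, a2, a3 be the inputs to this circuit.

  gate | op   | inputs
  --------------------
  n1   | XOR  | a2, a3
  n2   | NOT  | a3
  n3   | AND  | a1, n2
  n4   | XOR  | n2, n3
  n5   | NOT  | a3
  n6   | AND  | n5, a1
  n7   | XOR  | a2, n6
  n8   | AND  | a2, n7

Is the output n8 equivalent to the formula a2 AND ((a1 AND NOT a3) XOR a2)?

Yes

n5 = NOT a3
n6 = n5 AND a1 = NOT a3 AND a1
n7 = a2 XOR n6 = a2 XOR (NOT a3 AND a1)
n8 = a2 AND n7 = a2 AND (a2 XOR (NOT a3 AND a1))
At a1=0, a2=0, a3=0: circuit gives 0, formula gives 0.
At a1=0, a2=1, a3=0: circuit gives 1, formula gives 1.
Agrees on all 8 inputs.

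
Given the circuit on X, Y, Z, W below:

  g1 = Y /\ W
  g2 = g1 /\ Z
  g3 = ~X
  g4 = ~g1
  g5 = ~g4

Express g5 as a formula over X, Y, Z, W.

~~(Y /\ W)

g1 = Y /\ W
g4 = ~g1 = ~(Y /\ W)
g5 = ~g4 = ~~(Y /\ W)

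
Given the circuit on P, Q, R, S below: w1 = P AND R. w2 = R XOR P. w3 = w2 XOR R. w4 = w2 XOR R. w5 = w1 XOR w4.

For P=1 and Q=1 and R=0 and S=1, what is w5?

1

w1 = 1 AND 0 = 0
w2 = 0 XOR 1 = 1
w4 = 1 XOR 0 = 1
w5 = 0 XOR 1 = 1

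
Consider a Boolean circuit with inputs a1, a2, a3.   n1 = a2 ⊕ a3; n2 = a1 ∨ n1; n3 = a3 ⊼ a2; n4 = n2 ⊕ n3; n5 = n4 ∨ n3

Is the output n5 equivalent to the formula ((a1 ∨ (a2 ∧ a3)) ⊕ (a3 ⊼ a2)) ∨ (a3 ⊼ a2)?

n1 = a2 ⊕ a3
n2 = a1 ∨ n1 = a1 ∨ (a2 ⊕ a3)
n3 = a3 ⊼ a2
n4 = n2 ⊕ n3 = (a1 ∨ (a2 ⊕ a3)) ⊕ (a3 ⊼ a2)
n5 = n4 ∨ n3 = ((a1 ∨ (a2 ⊕ a3)) ⊕ (a3 ⊼ a2)) ∨ (a3 ⊼ a2)
At a1=0, a2=1, a3=1: circuit gives 0, formula gives 1.

No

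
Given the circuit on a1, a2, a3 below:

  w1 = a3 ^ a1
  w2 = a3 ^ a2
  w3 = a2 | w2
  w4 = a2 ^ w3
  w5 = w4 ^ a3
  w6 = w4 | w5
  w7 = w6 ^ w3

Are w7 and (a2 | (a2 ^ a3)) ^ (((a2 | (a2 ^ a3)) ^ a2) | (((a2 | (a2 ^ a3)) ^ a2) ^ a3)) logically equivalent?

w2 = a3 ^ a2
w3 = a2 | w2 = a2 | (a3 ^ a2)
w4 = a2 ^ w3 = a2 ^ (a2 | (a3 ^ a2))
w5 = w4 ^ a3 = (a2 ^ (a2 | (a3 ^ a2))) ^ a3
w6 = w4 | w5 = (a2 ^ (a2 | (a3 ^ a2))) | ((a2 ^ (a2 | (a3 ^ a2))) ^ a3)
w7 = w6 ^ w3 = ((a2 ^ (a2 | (a3 ^ a2))) | ((a2 ^ (a2 | (a3 ^ a2))) ^ a3)) ^ (a2 | (a3 ^ a2))
At a1=0, a2=0, a3=0: circuit gives 0, formula gives 0.
At a1=0, a2=1, a3=0: circuit gives 1, formula gives 1.
Agrees on all 8 inputs.

Yes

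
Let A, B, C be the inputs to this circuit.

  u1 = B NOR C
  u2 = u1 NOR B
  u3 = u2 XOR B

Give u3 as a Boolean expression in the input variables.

((B NOR C) NOR B) XOR B

u1 = B NOR C
u2 = u1 NOR B = (B NOR C) NOR B
u3 = u2 XOR B = ((B NOR C) NOR B) XOR B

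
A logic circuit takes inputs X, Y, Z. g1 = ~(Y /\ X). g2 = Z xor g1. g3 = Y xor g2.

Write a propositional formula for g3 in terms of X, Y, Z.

g1 = ~(Y /\ X)
g2 = Z xor g1 = Z xor (~(Y /\ X))
g3 = Y xor g2 = Y xor (Z xor (~(Y /\ X)))

Y xor (Z xor (~(Y /\ X)))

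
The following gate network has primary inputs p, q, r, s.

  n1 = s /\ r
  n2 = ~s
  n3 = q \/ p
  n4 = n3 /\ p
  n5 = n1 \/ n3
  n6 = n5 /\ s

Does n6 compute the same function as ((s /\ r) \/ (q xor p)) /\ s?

n1 = s /\ r
n3 = q \/ p
n5 = n1 \/ n3 = (s /\ r) \/ (q \/ p)
n6 = n5 /\ s = ((s /\ r) \/ (q \/ p)) /\ s
At p=1, q=1, r=0, s=1: circuit gives 1, formula gives 0.

No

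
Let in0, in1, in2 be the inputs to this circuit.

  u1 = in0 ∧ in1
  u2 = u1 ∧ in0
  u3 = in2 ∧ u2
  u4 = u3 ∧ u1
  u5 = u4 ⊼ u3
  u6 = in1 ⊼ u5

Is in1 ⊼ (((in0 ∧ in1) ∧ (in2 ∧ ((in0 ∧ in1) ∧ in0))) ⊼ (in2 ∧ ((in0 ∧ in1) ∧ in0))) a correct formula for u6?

Yes

u1 = in0 ∧ in1
u2 = u1 ∧ in0 = (in0 ∧ in1) ∧ in0
u3 = in2 ∧ u2 = in2 ∧ ((in0 ∧ in1) ∧ in0)
u4 = u3 ∧ u1 = (in2 ∧ ((in0 ∧ in1) ∧ in0)) ∧ (in0 ∧ in1)
u5 = u4 ⊼ u3 = ((in2 ∧ ((in0 ∧ in1) ∧ in0)) ∧ (in0 ∧ in1)) ⊼ (in2 ∧ ((in0 ∧ in1) ∧ in0))
u6 = in1 ⊼ u5 = in1 ⊼ (((in2 ∧ ((in0 ∧ in1) ∧ in0)) ∧ (in0 ∧ in1)) ⊼ (in2 ∧ ((in0 ∧ in1) ∧ in0)))
At in0=0, in1=1, in2=0: circuit gives 0, formula gives 0.
At in0=0, in1=0, in2=0: circuit gives 1, formula gives 1.
Agrees on all 8 inputs.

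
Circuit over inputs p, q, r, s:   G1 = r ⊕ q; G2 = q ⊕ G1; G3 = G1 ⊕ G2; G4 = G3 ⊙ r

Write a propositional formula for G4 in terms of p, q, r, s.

G1 = r ⊕ q
G2 = q ⊕ G1 = q ⊕ (r ⊕ q)
G3 = G1 ⊕ G2 = (r ⊕ q) ⊕ (q ⊕ (r ⊕ q))
G4 = G3 ⊙ r = ((r ⊕ q) ⊕ (q ⊕ (r ⊕ q))) ⊙ r

((r ⊕ q) ⊕ (q ⊕ (r ⊕ q))) ⊙ r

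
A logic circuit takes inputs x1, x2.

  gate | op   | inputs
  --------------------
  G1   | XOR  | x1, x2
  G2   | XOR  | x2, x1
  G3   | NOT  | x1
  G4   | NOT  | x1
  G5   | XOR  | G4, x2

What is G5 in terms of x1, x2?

NOT x1 XOR x2

G4 = NOT x1
G5 = G4 XOR x2 = NOT x1 XOR x2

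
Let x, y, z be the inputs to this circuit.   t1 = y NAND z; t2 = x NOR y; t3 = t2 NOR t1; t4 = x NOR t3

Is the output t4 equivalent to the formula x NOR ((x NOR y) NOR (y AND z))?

No

t1 = y NAND z
t2 = x NOR y
t3 = t2 NOR t1 = (x NOR y) NOR (y NAND z)
t4 = x NOR t3 = x NOR ((x NOR y) NOR (y NAND z))
At x=0, y=1, z=0: circuit gives 1, formula gives 0.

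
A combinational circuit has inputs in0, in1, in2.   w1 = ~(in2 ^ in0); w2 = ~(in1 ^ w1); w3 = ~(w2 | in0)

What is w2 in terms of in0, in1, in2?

w1 = ~(in2 ^ in0)
w2 = ~(in1 ^ w1) = ~(in1 ^ (~(in2 ^ in0)))

~(in1 ^ (~(in2 ^ in0)))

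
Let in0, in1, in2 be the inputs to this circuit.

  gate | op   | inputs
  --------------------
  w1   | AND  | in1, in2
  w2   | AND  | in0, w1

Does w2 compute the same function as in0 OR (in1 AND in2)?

No

w1 = in1 AND in2
w2 = in0 AND w1 = in0 AND (in1 AND in2)
At in0=0, in1=1, in2=1: circuit gives 0, formula gives 1.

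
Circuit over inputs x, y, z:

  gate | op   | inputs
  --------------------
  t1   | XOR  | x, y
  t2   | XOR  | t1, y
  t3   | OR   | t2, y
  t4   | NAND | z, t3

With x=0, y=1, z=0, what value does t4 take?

t1 = 0 XOR 1 = 1
t2 = 1 XOR 1 = 0
t3 = 0 OR 1 = 1
t4 = 0 NAND 1 = 1

1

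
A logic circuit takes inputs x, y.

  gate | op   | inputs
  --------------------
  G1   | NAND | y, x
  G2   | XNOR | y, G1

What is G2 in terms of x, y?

G1 = y NAND x
G2 = y XNOR G1 = y XNOR (y NAND x)

y XNOR (y NAND x)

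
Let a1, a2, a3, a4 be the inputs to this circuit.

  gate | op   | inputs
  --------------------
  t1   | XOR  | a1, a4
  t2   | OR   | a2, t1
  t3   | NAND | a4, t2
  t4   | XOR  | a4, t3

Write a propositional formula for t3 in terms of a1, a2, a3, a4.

t1 = a1 XOR a4
t2 = a2 OR t1 = a2 OR (a1 XOR a4)
t3 = a4 NAND t2 = a4 NAND (a2 OR (a1 XOR a4))

a4 NAND (a2 OR (a1 XOR a4))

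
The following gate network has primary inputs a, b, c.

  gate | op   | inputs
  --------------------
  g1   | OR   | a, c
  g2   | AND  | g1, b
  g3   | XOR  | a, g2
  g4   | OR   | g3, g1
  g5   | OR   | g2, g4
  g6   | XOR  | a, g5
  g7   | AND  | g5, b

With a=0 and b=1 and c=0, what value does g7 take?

g1 = 0 OR 0 = 0
g2 = 0 AND 1 = 0
g3 = 0 XOR 0 = 0
g4 = 0 OR 0 = 0
g5 = 0 OR 0 = 0
g7 = 0 AND 1 = 0

0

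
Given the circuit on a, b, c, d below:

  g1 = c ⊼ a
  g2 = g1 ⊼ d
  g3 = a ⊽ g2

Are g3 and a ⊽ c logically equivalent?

g1 = c ⊼ a
g2 = g1 ⊼ d = (c ⊼ a) ⊼ d
g3 = a ⊽ g2 = a ⊽ ((c ⊼ a) ⊼ d)
At a=0, b=0, c=0, d=0: circuit gives 0, formula gives 1.

No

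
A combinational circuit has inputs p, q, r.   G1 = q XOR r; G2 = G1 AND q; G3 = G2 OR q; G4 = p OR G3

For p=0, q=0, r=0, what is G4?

0

G1 = 0 XOR 0 = 0
G2 = 0 AND 0 = 0
G3 = 0 OR 0 = 0
G4 = 0 OR 0 = 0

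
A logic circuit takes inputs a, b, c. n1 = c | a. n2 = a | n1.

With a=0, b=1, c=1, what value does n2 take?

n1 = 1 | 0 = 1
n2 = 0 | 1 = 1

1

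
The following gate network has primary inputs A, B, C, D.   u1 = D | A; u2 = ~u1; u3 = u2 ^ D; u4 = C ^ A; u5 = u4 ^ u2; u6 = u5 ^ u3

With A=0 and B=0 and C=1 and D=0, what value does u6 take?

u1 = 0 | 0 = 0
u2 = ~0 = 1
u3 = 1 ^ 0 = 1
u4 = 1 ^ 0 = 1
u5 = 1 ^ 1 = 0
u6 = 0 ^ 1 = 1

1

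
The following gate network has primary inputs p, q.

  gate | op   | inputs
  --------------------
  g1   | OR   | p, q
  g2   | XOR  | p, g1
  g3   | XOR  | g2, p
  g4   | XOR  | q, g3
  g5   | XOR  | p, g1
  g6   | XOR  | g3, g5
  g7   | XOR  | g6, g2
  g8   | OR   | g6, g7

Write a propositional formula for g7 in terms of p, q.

g1 = p OR q
g2 = p XOR g1 = p XOR (p OR q)
g3 = g2 XOR p = (p XOR (p OR q)) XOR p
g5 = p XOR g1 = p XOR (p OR q)
g6 = g3 XOR g5 = ((p XOR (p OR q)) XOR p) XOR (p XOR (p OR q))
g7 = g6 XOR g2 = (((p XOR (p OR q)) XOR p) XOR (p XOR (p OR q))) XOR (p XOR (p OR q))

(((p XOR (p OR q)) XOR p) XOR (p XOR (p OR q))) XOR (p XOR (p OR q))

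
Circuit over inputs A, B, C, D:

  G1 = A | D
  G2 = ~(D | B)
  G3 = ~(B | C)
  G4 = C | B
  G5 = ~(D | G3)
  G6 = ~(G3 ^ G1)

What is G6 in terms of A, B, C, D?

~((~(B | C)) ^ (A | D))

G1 = A | D
G3 = ~(B | C)
G6 = ~(G3 ^ G1) = ~((~(B | C)) ^ (A | D))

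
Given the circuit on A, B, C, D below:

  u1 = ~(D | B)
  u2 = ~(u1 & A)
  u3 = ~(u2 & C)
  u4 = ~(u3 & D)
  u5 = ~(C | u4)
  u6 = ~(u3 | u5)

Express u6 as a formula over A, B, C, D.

~((~((~((~(D | B)) & A)) & C)) | (~(C | (~((~((~((~(D | B)) & A)) & C)) & D)))))

u1 = ~(D | B)
u2 = ~(u1 & A) = ~((~(D | B)) & A)
u3 = ~(u2 & C) = ~((~((~(D | B)) & A)) & C)
u4 = ~(u3 & D) = ~((~((~((~(D | B)) & A)) & C)) & D)
u5 = ~(C | u4) = ~(C | (~((~((~((~(D | B)) & A)) & C)) & D)))
u6 = ~(u3 | u5) = ~((~((~((~(D | B)) & A)) & C)) | (~(C | (~((~((~((~(D | B)) & A)) & C)) & D)))))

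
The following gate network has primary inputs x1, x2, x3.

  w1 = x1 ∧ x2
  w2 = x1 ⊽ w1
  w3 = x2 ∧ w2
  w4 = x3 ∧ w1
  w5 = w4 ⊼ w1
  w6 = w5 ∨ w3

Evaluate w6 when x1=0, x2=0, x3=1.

w1 = 0 ∧ 0 = 0
w2 = 0 ⊽ 0 = 1
w3 = 0 ∧ 1 = 0
w4 = 1 ∧ 0 = 0
w5 = 0 ⊼ 0 = 1
w6 = 1 ∨ 0 = 1

1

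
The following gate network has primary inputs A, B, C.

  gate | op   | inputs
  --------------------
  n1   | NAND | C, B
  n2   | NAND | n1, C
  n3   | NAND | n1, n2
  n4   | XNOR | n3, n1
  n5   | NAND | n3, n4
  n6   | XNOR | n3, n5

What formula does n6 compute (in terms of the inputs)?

n1 = C NAND B
n2 = n1 NAND C = (C NAND B) NAND C
n3 = n1 NAND n2 = (C NAND B) NAND ((C NAND B) NAND C)
n4 = n3 XNOR n1 = ((C NAND B) NAND ((C NAND B) NAND C)) XNOR (C NAND B)
n5 = n3 NAND n4 = ((C NAND B) NAND ((C NAND B) NAND C)) NAND (((C NAND B) NAND ((C NAND B) NAND C)) XNOR (C NAND B))
n6 = n3 XNOR n5 = ((C NAND B) NAND ((C NAND B) NAND C)) XNOR (((C NAND B) NAND ((C NAND B) NAND C)) NAND (((C NAND B) NAND ((C NAND B) NAND C)) XNOR (C NAND B)))

((C NAND B) NAND ((C NAND B) NAND C)) XNOR (((C NAND B) NAND ((C NAND B) NAND C)) NAND (((C NAND B) NAND ((C NAND B) NAND C)) XNOR (C NAND B)))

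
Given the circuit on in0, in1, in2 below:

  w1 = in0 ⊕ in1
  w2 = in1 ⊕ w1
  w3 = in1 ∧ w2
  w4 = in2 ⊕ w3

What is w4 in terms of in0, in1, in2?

in2 ⊕ (in1 ∧ (in1 ⊕ (in0 ⊕ in1)))

w1 = in0 ⊕ in1
w2 = in1 ⊕ w1 = in1 ⊕ (in0 ⊕ in1)
w3 = in1 ∧ w2 = in1 ∧ (in1 ⊕ (in0 ⊕ in1))
w4 = in2 ⊕ w3 = in2 ⊕ (in1 ∧ (in1 ⊕ (in0 ⊕ in1)))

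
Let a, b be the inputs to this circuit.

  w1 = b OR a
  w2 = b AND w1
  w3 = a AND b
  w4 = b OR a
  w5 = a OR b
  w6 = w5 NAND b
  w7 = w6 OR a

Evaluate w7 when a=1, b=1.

w5 = 1 OR 1 = 1
w6 = 1 NAND 1 = 0
w7 = 0 OR 1 = 1

1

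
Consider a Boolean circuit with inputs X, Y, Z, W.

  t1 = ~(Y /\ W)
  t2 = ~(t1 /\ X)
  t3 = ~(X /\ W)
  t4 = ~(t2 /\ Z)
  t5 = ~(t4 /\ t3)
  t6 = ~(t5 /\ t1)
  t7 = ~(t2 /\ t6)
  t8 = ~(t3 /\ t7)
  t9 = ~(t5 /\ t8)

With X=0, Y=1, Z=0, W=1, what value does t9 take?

1

t1 = ~(1 /\ 1) = 0
t2 = ~(0 /\ 0) = 1
t3 = ~(0 /\ 1) = 1
t4 = ~(1 /\ 0) = 1
t5 = ~(1 /\ 1) = 0
t6 = ~(0 /\ 0) = 1
t7 = ~(1 /\ 1) = 0
t8 = ~(1 /\ 0) = 1
t9 = ~(0 /\ 1) = 1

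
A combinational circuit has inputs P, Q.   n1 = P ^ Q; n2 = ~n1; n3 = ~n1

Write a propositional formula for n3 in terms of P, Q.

n1 = P ^ Q
n3 = ~n1 = ~(P ^ Q)

~(P ^ Q)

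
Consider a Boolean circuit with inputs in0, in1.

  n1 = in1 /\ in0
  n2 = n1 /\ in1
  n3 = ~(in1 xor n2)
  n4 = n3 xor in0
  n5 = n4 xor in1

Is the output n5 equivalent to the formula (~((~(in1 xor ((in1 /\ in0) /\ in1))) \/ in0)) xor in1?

n1 = in1 /\ in0
n2 = n1 /\ in1 = (in1 /\ in0) /\ in1
n3 = ~(in1 xor n2) = ~(in1 xor ((in1 /\ in0) /\ in1))
n4 = n3 xor in0 = (~(in1 xor ((in1 /\ in0) /\ in1))) xor in0
n5 = n4 xor in1 = ((~(in1 xor ((in1 /\ in0) /\ in1))) xor in0) xor in1
At in0=0, in1=0: circuit gives 1, formula gives 0.

No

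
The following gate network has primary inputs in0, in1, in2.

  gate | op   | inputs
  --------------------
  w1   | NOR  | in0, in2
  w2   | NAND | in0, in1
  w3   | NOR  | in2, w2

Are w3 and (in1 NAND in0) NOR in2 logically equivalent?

w2 = in0 NAND in1
w3 = in2 NOR w2 = in2 NOR (in0 NAND in1)
At in0=0, in1=0, in2=0: circuit gives 0, formula gives 0.
At in0=1, in1=1, in2=0: circuit gives 1, formula gives 1.
Agrees on all 8 inputs.

Yes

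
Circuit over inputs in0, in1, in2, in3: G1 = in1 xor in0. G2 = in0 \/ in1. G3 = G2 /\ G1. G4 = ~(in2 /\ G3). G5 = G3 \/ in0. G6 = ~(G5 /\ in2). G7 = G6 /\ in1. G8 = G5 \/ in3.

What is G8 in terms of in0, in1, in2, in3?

G1 = in1 xor in0
G2 = in0 \/ in1
G3 = G2 /\ G1 = (in0 \/ in1) /\ (in1 xor in0)
G5 = G3 \/ in0 = ((in0 \/ in1) /\ (in1 xor in0)) \/ in0
G8 = G5 \/ in3 = (((in0 \/ in1) /\ (in1 xor in0)) \/ in0) \/ in3

(((in0 \/ in1) /\ (in1 xor in0)) \/ in0) \/ in3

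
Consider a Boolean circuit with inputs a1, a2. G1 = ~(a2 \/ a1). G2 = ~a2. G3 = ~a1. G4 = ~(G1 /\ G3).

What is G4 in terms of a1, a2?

~((~(a2 \/ a1)) /\ ~a1)

G1 = ~(a2 \/ a1)
G3 = ~a1
G4 = ~(G1 /\ G3) = ~((~(a2 \/ a1)) /\ ~a1)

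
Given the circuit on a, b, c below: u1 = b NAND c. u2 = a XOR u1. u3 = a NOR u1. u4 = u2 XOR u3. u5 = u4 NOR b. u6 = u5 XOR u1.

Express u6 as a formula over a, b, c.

u1 = b NAND c
u2 = a XOR u1 = a XOR (b NAND c)
u3 = a NOR u1 = a NOR (b NAND c)
u4 = u2 XOR u3 = (a XOR (b NAND c)) XOR (a NOR (b NAND c))
u5 = u4 NOR b = ((a XOR (b NAND c)) XOR (a NOR (b NAND c))) NOR b
u6 = u5 XOR u1 = (((a XOR (b NAND c)) XOR (a NOR (b NAND c))) NOR b) XOR (b NAND c)

(((a XOR (b NAND c)) XOR (a NOR (b NAND c))) NOR b) XOR (b NAND c)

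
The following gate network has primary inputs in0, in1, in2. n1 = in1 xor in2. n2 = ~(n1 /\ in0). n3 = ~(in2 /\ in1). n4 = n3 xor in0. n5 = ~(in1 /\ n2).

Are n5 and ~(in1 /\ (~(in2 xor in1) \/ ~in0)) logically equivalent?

n1 = in1 xor in2
n2 = ~(n1 /\ in0) = ~((in1 xor in2) /\ in0)
n5 = ~(in1 /\ n2) = ~(in1 /\ (~((in1 xor in2) /\ in0)))
At in0=0, in1=1, in2=0: circuit gives 0, formula gives 0.
At in0=0, in1=0, in2=0: circuit gives 1, formula gives 1.
Agrees on all 8 inputs.

Yes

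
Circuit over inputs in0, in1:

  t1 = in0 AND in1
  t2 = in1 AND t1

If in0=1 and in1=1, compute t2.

1

t1 = 1 AND 1 = 1
t2 = 1 AND 1 = 1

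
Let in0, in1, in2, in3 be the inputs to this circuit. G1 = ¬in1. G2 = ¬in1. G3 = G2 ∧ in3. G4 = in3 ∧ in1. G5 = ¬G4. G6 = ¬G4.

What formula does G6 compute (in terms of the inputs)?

G4 = in3 ∧ in1
G6 = ¬G4 = ¬(in3 ∧ in1)

¬(in3 ∧ in1)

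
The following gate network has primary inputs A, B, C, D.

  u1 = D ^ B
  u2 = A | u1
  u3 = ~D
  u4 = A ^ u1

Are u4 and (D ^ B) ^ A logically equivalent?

Yes

u1 = D ^ B
u4 = A ^ u1 = A ^ (D ^ B)
At A=0, B=0, C=0, D=0: circuit gives 0, formula gives 0.
At A=0, B=0, C=0, D=1: circuit gives 1, formula gives 1.
Agrees on all 16 inputs.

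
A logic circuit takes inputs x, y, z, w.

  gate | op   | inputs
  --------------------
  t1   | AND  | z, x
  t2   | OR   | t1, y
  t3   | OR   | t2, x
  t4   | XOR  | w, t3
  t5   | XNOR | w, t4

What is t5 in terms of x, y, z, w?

t1 = z AND x
t2 = t1 OR y = (z AND x) OR y
t3 = t2 OR x = ((z AND x) OR y) OR x
t4 = w XOR t3 = w XOR (((z AND x) OR y) OR x)
t5 = w XNOR t4 = w XNOR (w XOR (((z AND x) OR y) OR x))

w XNOR (w XOR (((z AND x) OR y) OR x))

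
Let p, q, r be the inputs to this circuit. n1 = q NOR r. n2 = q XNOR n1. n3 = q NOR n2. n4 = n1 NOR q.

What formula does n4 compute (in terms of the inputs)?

n1 = q NOR r
n4 = n1 NOR q = (q NOR r) NOR q

(q NOR r) NOR q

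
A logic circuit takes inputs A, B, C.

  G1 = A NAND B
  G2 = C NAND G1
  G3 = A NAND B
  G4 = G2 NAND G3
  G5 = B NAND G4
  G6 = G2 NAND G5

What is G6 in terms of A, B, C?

G1 = A NAND B
G2 = C NAND G1 = C NAND (A NAND B)
G3 = A NAND B
G4 = G2 NAND G3 = (C NAND (A NAND B)) NAND (A NAND B)
G5 = B NAND G4 = B NAND ((C NAND (A NAND B)) NAND (A NAND B))
G6 = G2 NAND G5 = (C NAND (A NAND B)) NAND (B NAND ((C NAND (A NAND B)) NAND (A NAND B)))

(C NAND (A NAND B)) NAND (B NAND ((C NAND (A NAND B)) NAND (A NAND B)))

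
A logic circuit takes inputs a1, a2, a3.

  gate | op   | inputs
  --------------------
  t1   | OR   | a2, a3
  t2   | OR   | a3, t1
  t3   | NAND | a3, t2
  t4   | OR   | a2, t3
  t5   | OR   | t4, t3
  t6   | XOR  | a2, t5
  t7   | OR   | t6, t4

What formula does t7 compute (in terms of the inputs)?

t1 = a2 OR a3
t2 = a3 OR t1 = a3 OR (a2 OR a3)
t3 = a3 NAND t2 = a3 NAND (a3 OR (a2 OR a3))
t4 = a2 OR t3 = a2 OR (a3 NAND (a3 OR (a2 OR a3)))
t5 = t4 OR t3 = (a2 OR (a3 NAND (a3 OR (a2 OR a3)))) OR (a3 NAND (a3 OR (a2 OR a3)))
t6 = a2 XOR t5 = a2 XOR ((a2 OR (a3 NAND (a3 OR (a2 OR a3)))) OR (a3 NAND (a3 OR (a2 OR a3))))
t7 = t6 OR t4 = (a2 XOR ((a2 OR (a3 NAND (a3 OR (a2 OR a3)))) OR (a3 NAND (a3 OR (a2 OR a3))))) OR (a2 OR (a3 NAND (a3 OR (a2 OR a3))))

(a2 XOR ((a2 OR (a3 NAND (a3 OR (a2 OR a3)))) OR (a3 NAND (a3 OR (a2 OR a3))))) OR (a2 OR (a3 NAND (a3 OR (a2 OR a3))))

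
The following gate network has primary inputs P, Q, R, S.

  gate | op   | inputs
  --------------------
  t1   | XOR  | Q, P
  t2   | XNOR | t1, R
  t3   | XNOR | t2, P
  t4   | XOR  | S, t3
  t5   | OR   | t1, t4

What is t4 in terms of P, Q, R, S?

S XOR (((Q XOR P) XNOR R) XNOR P)

t1 = Q XOR P
t2 = t1 XNOR R = (Q XOR P) XNOR R
t3 = t2 XNOR P = ((Q XOR P) XNOR R) XNOR P
t4 = S XOR t3 = S XOR (((Q XOR P) XNOR R) XNOR P)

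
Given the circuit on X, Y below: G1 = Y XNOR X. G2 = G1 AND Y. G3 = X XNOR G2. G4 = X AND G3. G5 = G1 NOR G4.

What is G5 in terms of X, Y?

G1 = Y XNOR X
G2 = G1 AND Y = (Y XNOR X) AND Y
G3 = X XNOR G2 = X XNOR ((Y XNOR X) AND Y)
G4 = X AND G3 = X AND (X XNOR ((Y XNOR X) AND Y))
G5 = G1 NOR G4 = (Y XNOR X) NOR (X AND (X XNOR ((Y XNOR X) AND Y)))

(Y XNOR X) NOR (X AND (X XNOR ((Y XNOR X) AND Y)))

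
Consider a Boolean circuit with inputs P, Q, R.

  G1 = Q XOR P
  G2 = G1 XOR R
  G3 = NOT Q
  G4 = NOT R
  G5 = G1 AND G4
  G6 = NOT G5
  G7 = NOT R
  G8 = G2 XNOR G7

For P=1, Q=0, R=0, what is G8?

G1 = 0 XOR 1 = 1
G2 = 1 XOR 0 = 1
G7 = NOT 0 = 1
G8 = 1 XNOR 1 = 1

1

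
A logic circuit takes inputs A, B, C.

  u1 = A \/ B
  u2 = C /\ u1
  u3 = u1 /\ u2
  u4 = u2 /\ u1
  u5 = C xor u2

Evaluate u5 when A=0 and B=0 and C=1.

1

u1 = 0 \/ 0 = 0
u2 = 1 /\ 0 = 0
u5 = 1 xor 0 = 1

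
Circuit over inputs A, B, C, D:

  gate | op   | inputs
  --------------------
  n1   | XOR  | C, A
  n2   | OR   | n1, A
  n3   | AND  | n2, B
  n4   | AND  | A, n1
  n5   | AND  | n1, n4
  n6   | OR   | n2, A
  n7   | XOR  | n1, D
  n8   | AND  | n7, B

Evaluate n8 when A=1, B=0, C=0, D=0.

0

n1 = 0 XOR 1 = 1
n7 = 1 XOR 0 = 1
n8 = 1 AND 0 = 0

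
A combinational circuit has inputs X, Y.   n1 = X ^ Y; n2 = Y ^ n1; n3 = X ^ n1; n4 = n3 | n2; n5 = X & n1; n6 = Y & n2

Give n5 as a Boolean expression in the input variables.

n1 = X ^ Y
n5 = X & n1 = X & (X ^ Y)

X & (X ^ Y)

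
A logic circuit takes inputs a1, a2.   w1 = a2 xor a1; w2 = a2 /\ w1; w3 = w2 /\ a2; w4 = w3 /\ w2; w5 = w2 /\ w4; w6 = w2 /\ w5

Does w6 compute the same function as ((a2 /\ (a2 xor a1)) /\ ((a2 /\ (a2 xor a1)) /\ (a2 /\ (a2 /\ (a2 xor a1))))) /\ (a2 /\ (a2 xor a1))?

Yes

w1 = a2 xor a1
w2 = a2 /\ w1 = a2 /\ (a2 xor a1)
w3 = w2 /\ a2 = (a2 /\ (a2 xor a1)) /\ a2
w4 = w3 /\ w2 = ((a2 /\ (a2 xor a1)) /\ a2) /\ (a2 /\ (a2 xor a1))
w5 = w2 /\ w4 = (a2 /\ (a2 xor a1)) /\ (((a2 /\ (a2 xor a1)) /\ a2) /\ (a2 /\ (a2 xor a1)))
w6 = w2 /\ w5 = (a2 /\ (a2 xor a1)) /\ ((a2 /\ (a2 xor a1)) /\ (((a2 /\ (a2 xor a1)) /\ a2) /\ (a2 /\ (a2 xor a1))))
At a1=0, a2=0: circuit gives 0, formula gives 0.
At a1=0, a2=1: circuit gives 1, formula gives 1.
Agrees on all 4 inputs.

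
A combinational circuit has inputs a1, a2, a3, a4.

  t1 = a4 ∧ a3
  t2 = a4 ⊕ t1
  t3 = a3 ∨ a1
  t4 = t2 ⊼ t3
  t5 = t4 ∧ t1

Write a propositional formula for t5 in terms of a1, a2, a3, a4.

t1 = a4 ∧ a3
t2 = a4 ⊕ t1 = a4 ⊕ (a4 ∧ a3)
t3 = a3 ∨ a1
t4 = t2 ⊼ t3 = (a4 ⊕ (a4 ∧ a3)) ⊼ (a3 ∨ a1)
t5 = t4 ∧ t1 = ((a4 ⊕ (a4 ∧ a3)) ⊼ (a3 ∨ a1)) ∧ (a4 ∧ a3)

((a4 ⊕ (a4 ∧ a3)) ⊼ (a3 ∨ a1)) ∧ (a4 ∧ a3)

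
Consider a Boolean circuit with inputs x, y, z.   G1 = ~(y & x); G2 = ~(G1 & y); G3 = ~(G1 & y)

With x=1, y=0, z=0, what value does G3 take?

1

G1 = ~(0 & 1) = 1
G3 = ~(1 & 0) = 1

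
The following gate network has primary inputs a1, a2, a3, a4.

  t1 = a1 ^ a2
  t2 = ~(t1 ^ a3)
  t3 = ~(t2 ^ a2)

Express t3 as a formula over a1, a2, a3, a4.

~((~((a1 ^ a2) ^ a3)) ^ a2)

t1 = a1 ^ a2
t2 = ~(t1 ^ a3) = ~((a1 ^ a2) ^ a3)
t3 = ~(t2 ^ a2) = ~((~((a1 ^ a2) ^ a3)) ^ a2)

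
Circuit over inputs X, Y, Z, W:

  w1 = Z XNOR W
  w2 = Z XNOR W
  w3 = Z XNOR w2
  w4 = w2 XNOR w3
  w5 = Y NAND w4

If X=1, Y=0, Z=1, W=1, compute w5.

w2 = 1 XNOR 1 = 1
w3 = 1 XNOR 1 = 1
w4 = 1 XNOR 1 = 1
w5 = 0 NAND 1 = 1

1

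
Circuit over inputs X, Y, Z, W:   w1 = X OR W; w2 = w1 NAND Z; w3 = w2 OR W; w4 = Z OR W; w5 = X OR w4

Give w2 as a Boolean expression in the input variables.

w1 = X OR W
w2 = w1 NAND Z = (X OR W) NAND Z

(X OR W) NAND Z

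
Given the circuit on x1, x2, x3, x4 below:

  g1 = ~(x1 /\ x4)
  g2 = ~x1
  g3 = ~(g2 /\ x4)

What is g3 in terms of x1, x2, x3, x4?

g2 = ~x1
g3 = ~(g2 /\ x4) = ~(~x1 /\ x4)

~(~x1 /\ x4)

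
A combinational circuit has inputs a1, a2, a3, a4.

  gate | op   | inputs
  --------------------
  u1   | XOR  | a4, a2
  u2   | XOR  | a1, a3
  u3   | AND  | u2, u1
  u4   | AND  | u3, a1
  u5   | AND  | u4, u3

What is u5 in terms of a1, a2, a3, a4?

u1 = a4 XOR a2
u2 = a1 XOR a3
u3 = u2 AND u1 = (a1 XOR a3) AND (a4 XOR a2)
u4 = u3 AND a1 = ((a1 XOR a3) AND (a4 XOR a2)) AND a1
u5 = u4 AND u3 = (((a1 XOR a3) AND (a4 XOR a2)) AND a1) AND ((a1 XOR a3) AND (a4 XOR a2))

(((a1 XOR a3) AND (a4 XOR a2)) AND a1) AND ((a1 XOR a3) AND (a4 XOR a2))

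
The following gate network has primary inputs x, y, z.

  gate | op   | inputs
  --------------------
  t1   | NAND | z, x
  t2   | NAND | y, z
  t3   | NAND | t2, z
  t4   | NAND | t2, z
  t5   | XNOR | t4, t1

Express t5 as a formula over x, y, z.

((y NAND z) NAND z) XNOR (z NAND x)

t1 = z NAND x
t2 = y NAND z
t4 = t2 NAND z = (y NAND z) NAND z
t5 = t4 XNOR t1 = ((y NAND z) NAND z) XNOR (z NAND x)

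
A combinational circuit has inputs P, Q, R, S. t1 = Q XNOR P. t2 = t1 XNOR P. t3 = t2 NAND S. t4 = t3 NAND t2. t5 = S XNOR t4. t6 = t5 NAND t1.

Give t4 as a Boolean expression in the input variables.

(((Q XNOR P) XNOR P) NAND S) NAND ((Q XNOR P) XNOR P)

t1 = Q XNOR P
t2 = t1 XNOR P = (Q XNOR P) XNOR P
t3 = t2 NAND S = ((Q XNOR P) XNOR P) NAND S
t4 = t3 NAND t2 = (((Q XNOR P) XNOR P) NAND S) NAND ((Q XNOR P) XNOR P)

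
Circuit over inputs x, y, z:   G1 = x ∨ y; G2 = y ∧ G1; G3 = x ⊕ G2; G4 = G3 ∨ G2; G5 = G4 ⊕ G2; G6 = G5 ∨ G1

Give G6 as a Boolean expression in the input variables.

(((x ⊕ (y ∧ (x ∨ y))) ∨ (y ∧ (x ∨ y))) ⊕ (y ∧ (x ∨ y))) ∨ (x ∨ y)

G1 = x ∨ y
G2 = y ∧ G1 = y ∧ (x ∨ y)
G3 = x ⊕ G2 = x ⊕ (y ∧ (x ∨ y))
G4 = G3 ∨ G2 = (x ⊕ (y ∧ (x ∨ y))) ∨ (y ∧ (x ∨ y))
G5 = G4 ⊕ G2 = ((x ⊕ (y ∧ (x ∨ y))) ∨ (y ∧ (x ∨ y))) ⊕ (y ∧ (x ∨ y))
G6 = G5 ∨ G1 = (((x ⊕ (y ∧ (x ∨ y))) ∨ (y ∧ (x ∨ y))) ⊕ (y ∧ (x ∨ y))) ∨ (x ∨ y)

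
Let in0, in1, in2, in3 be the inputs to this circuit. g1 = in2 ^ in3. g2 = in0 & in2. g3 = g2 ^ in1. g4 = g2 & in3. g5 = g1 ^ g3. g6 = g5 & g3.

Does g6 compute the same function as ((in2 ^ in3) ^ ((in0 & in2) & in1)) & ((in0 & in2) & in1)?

g1 = in2 ^ in3
g2 = in0 & in2
g3 = g2 ^ in1 = (in0 & in2) ^ in1
g5 = g1 ^ g3 = (in2 ^ in3) ^ ((in0 & in2) ^ in1)
g6 = g5 & g3 = ((in2 ^ in3) ^ ((in0 & in2) ^ in1)) & ((in0 & in2) ^ in1)
At in0=0, in1=1, in2=0, in3=0: circuit gives 1, formula gives 0.

No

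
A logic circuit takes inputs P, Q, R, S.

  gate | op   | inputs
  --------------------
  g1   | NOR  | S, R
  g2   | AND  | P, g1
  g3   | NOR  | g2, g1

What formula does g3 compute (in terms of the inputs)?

g1 = S NOR R
g2 = P AND g1 = P AND (S NOR R)
g3 = g2 NOR g1 = (P AND (S NOR R)) NOR (S NOR R)

(P AND (S NOR R)) NOR (S NOR R)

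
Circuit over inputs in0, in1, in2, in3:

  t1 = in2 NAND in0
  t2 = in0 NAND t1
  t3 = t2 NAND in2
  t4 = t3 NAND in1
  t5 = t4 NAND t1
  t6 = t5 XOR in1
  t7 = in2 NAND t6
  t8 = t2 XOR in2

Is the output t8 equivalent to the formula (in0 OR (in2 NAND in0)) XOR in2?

t1 = in2 NAND in0
t2 = in0 NAND t1 = in0 NAND (in2 NAND in0)
t8 = t2 XOR in2 = (in0 NAND (in2 NAND in0)) XOR in2
At in0=1, in1=0, in2=0, in3=0: circuit gives 0, formula gives 1.

No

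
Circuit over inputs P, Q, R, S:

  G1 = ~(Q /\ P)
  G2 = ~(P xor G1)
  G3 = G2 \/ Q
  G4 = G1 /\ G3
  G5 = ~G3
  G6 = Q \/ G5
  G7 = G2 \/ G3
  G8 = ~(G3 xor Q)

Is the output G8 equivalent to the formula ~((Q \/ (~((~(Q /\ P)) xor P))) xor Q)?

G1 = ~(Q /\ P)
G2 = ~(P xor G1) = ~(P xor (~(Q /\ P)))
G3 = G2 \/ Q = (~(P xor (~(Q /\ P)))) \/ Q
G8 = ~(G3 xor Q) = ~(((~(P xor (~(Q /\ P)))) \/ Q) xor Q)
At P=1, Q=0, R=0, S=0: circuit gives 0, formula gives 0.
At P=0, Q=0, R=0, S=0: circuit gives 1, formula gives 1.
Agrees on all 16 inputs.

Yes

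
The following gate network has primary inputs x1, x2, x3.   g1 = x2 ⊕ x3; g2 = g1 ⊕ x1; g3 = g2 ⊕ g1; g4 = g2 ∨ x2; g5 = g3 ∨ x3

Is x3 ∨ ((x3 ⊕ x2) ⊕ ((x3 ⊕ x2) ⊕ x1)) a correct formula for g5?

Yes

g1 = x2 ⊕ x3
g2 = g1 ⊕ x1 = (x2 ⊕ x3) ⊕ x1
g3 = g2 ⊕ g1 = ((x2 ⊕ x3) ⊕ x1) ⊕ (x2 ⊕ x3)
g5 = g3 ∨ x3 = (((x2 ⊕ x3) ⊕ x1) ⊕ (x2 ⊕ x3)) ∨ x3
At x1=0, x2=0, x3=0: circuit gives 0, formula gives 0.
At x1=0, x2=0, x3=1: circuit gives 1, formula gives 1.
Agrees on all 8 inputs.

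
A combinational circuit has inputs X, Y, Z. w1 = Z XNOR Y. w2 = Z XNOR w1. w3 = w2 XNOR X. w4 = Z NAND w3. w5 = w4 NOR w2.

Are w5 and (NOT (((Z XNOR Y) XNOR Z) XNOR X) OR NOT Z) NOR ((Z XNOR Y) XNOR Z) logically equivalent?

Yes

w1 = Z XNOR Y
w2 = Z XNOR w1 = Z XNOR (Z XNOR Y)
w3 = w2 XNOR X = (Z XNOR (Z XNOR Y)) XNOR X
w4 = Z NAND w3 = Z NAND ((Z XNOR (Z XNOR Y)) XNOR X)
w5 = w4 NOR w2 = (Z NAND ((Z XNOR (Z XNOR Y)) XNOR X)) NOR (Z XNOR (Z XNOR Y))
At X=0, Y=0, Z=0: circuit gives 0, formula gives 0.
At X=0, Y=0, Z=1: circuit gives 1, formula gives 1.
Agrees on all 8 inputs.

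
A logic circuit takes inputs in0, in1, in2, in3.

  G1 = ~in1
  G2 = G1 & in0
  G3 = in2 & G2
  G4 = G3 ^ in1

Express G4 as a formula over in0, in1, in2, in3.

G1 = ~in1
G2 = G1 & in0 = ~in1 & in0
G3 = in2 & G2 = in2 & (~in1 & in0)
G4 = G3 ^ in1 = (in2 & (~in1 & in0)) ^ in1

(in2 & (~in1 & in0)) ^ in1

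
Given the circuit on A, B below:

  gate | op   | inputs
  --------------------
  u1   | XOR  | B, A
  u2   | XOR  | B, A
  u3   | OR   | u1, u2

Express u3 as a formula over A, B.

(B XOR A) OR (B XOR A)

u1 = B XOR A
u2 = B XOR A
u3 = u1 OR u2 = (B XOR A) OR (B XOR A)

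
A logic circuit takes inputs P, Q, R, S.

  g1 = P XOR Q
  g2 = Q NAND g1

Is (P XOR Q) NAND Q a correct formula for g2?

g1 = P XOR Q
g2 = Q NAND g1 = Q NAND (P XOR Q)
At P=0, Q=1, R=0, S=0: circuit gives 0, formula gives 0.
At P=0, Q=0, R=0, S=0: circuit gives 1, formula gives 1.
Agrees on all 16 inputs.

Yes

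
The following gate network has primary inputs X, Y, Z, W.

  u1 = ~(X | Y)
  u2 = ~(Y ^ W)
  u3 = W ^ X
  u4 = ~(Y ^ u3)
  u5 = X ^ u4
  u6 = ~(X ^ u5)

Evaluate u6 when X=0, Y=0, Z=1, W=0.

u3 = 0 ^ 0 = 0
u4 = ~(0 ^ 0) = 1
u5 = 0 ^ 1 = 1
u6 = ~(0 ^ 1) = 0

0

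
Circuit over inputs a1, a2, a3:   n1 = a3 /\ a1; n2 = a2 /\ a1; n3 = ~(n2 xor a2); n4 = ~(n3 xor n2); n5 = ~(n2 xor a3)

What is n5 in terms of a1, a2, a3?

~((a2 /\ a1) xor a3)

n2 = a2 /\ a1
n5 = ~(n2 xor a3) = ~((a2 /\ a1) xor a3)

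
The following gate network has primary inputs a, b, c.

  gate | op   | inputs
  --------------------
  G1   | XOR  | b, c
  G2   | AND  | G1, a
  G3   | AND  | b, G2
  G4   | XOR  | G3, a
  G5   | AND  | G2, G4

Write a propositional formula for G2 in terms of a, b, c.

(b XOR c) AND a

G1 = b XOR c
G2 = G1 AND a = (b XOR c) AND a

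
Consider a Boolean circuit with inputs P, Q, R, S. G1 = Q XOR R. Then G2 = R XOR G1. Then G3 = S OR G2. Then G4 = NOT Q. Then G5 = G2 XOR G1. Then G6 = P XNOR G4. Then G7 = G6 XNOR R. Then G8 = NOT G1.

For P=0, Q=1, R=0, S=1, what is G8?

0

G1 = 1 XOR 0 = 1
G8 = NOT 1 = 0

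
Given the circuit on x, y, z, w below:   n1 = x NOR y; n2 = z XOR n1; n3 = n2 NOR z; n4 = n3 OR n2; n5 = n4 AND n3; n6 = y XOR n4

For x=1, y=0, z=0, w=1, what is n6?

n1 = 1 NOR 0 = 0
n2 = 0 XOR 0 = 0
n3 = 0 NOR 0 = 1
n4 = 1 OR 0 = 1
n6 = 0 XOR 1 = 1

1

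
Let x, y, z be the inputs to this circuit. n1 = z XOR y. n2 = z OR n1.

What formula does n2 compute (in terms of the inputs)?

z OR (z XOR y)

n1 = z XOR y
n2 = z OR n1 = z OR (z XOR y)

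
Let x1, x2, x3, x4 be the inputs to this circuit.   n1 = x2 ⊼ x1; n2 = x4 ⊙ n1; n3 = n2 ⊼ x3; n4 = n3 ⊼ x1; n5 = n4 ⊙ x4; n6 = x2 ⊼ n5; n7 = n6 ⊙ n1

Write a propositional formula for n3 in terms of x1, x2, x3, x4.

(x4 ⊙ (x2 ⊼ x1)) ⊼ x3

n1 = x2 ⊼ x1
n2 = x4 ⊙ n1 = x4 ⊙ (x2 ⊼ x1)
n3 = n2 ⊼ x3 = (x4 ⊙ (x2 ⊼ x1)) ⊼ x3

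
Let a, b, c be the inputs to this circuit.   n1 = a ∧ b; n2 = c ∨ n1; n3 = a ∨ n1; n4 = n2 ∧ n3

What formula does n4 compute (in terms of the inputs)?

(c ∨ (a ∧ b)) ∧ (a ∨ (a ∧ b))

n1 = a ∧ b
n2 = c ∨ n1 = c ∨ (a ∧ b)
n3 = a ∨ n1 = a ∨ (a ∧ b)
n4 = n2 ∧ n3 = (c ∨ (a ∧ b)) ∧ (a ∨ (a ∧ b))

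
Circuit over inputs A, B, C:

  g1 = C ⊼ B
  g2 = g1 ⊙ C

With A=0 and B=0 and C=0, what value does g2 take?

0

g1 = 0 ⊼ 0 = 1
g2 = 1 ⊙ 0 = 0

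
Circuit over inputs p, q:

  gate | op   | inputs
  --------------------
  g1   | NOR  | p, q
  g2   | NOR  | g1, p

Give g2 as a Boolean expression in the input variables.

g1 = p NOR q
g2 = g1 NOR p = (p NOR q) NOR p

(p NOR q) NOR p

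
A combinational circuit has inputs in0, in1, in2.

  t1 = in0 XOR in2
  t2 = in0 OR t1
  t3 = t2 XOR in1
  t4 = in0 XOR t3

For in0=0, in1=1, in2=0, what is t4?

t1 = 0 XOR 0 = 0
t2 = 0 OR 0 = 0
t3 = 0 XOR 1 = 1
t4 = 0 XOR 1 = 1

1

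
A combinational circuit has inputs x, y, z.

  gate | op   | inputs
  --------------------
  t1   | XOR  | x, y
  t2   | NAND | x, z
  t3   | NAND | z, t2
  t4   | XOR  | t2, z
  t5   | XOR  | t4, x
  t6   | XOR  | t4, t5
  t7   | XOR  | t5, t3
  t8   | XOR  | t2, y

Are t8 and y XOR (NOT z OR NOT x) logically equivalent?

Yes

t2 = x NAND z
t8 = t2 XOR y = (x NAND z) XOR y
At x=0, y=1, z=0: circuit gives 0, formula gives 0.
At x=0, y=0, z=0: circuit gives 1, formula gives 1.
Agrees on all 8 inputs.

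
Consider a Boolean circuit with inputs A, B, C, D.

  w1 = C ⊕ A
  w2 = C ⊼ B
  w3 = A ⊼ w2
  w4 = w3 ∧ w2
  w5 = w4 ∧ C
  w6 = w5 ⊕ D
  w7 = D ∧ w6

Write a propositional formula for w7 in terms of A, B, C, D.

w2 = C ⊼ B
w3 = A ⊼ w2 = A ⊼ (C ⊼ B)
w4 = w3 ∧ w2 = (A ⊼ (C ⊼ B)) ∧ (C ⊼ B)
w5 = w4 ∧ C = ((A ⊼ (C ⊼ B)) ∧ (C ⊼ B)) ∧ C
w6 = w5 ⊕ D = (((A ⊼ (C ⊼ B)) ∧ (C ⊼ B)) ∧ C) ⊕ D
w7 = D ∧ w6 = D ∧ ((((A ⊼ (C ⊼ B)) ∧ (C ⊼ B)) ∧ C) ⊕ D)

D ∧ ((((A ⊼ (C ⊼ B)) ∧ (C ⊼ B)) ∧ C) ⊕ D)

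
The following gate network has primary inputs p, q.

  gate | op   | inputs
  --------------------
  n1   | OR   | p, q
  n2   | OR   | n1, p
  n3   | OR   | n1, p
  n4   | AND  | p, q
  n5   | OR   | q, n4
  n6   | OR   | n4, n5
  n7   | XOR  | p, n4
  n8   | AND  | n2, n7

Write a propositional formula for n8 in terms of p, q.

((p OR q) OR p) AND (p XOR (p AND q))

n1 = p OR q
n2 = n1 OR p = (p OR q) OR p
n4 = p AND q
n7 = p XOR n4 = p XOR (p AND q)
n8 = n2 AND n7 = ((p OR q) OR p) AND (p XOR (p AND q))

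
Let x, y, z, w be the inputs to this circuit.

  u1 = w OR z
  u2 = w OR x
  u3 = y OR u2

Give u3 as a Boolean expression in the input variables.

y OR (w OR x)

u2 = w OR x
u3 = y OR u2 = y OR (w OR x)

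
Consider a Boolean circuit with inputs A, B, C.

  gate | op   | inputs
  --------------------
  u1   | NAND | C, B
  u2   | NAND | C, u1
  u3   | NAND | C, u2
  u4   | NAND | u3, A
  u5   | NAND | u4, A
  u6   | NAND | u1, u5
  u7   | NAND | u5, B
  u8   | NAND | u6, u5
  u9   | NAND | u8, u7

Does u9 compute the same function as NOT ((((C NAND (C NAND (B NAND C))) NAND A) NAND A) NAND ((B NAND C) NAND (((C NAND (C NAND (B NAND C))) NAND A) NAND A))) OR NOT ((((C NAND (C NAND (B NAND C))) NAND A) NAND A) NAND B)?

u1 = C NAND B
u2 = C NAND u1 = C NAND (C NAND B)
u3 = C NAND u2 = C NAND (C NAND (C NAND B))
u4 = u3 NAND A = (C NAND (C NAND (C NAND B))) NAND A
u5 = u4 NAND A = ((C NAND (C NAND (C NAND B))) NAND A) NAND A
u6 = u1 NAND u5 = (C NAND B) NAND (((C NAND (C NAND (C NAND B))) NAND A) NAND A)
u7 = u5 NAND B = (((C NAND (C NAND (C NAND B))) NAND A) NAND A) NAND B
u8 = u6 NAND u5 = ((C NAND B) NAND (((C NAND (C NAND (C NAND B))) NAND A) NAND A)) NAND (((C NAND (C NAND (C NAND B))) NAND A) NAND A)
u9 = u8 NAND u7 = (((C NAND B) NAND (((C NAND (C NAND (C NAND B))) NAND A) NAND A)) NAND (((C NAND (C NAND (C NAND B))) NAND A) NAND A)) NAND ((((C NAND (C NAND (C NAND B))) NAND A) NAND A) NAND B)
At A=0, B=0, C=0: circuit gives 0, formula gives 0.
At A=0, B=1, C=0: circuit gives 1, formula gives 1.
Agrees on all 8 inputs.

Yes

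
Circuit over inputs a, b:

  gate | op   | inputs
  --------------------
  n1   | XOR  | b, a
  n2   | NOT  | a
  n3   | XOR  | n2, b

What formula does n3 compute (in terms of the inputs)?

n2 = NOT a
n3 = n2 XOR b = NOT a XOR b

NOT a XOR b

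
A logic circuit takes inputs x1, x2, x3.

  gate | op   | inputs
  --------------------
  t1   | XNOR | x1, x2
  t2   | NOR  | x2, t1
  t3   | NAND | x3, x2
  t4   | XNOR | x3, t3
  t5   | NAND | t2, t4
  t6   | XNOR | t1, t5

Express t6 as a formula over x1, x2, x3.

t1 = x1 XNOR x2
t2 = x2 NOR t1 = x2 NOR (x1 XNOR x2)
t3 = x3 NAND x2
t4 = x3 XNOR t3 = x3 XNOR (x3 NAND x2)
t5 = t2 NAND t4 = (x2 NOR (x1 XNOR x2)) NAND (x3 XNOR (x3 NAND x2))
t6 = t1 XNOR t5 = (x1 XNOR x2) XNOR ((x2 NOR (x1 XNOR x2)) NAND (x3 XNOR (x3 NAND x2)))

(x1 XNOR x2) XNOR ((x2 NOR (x1 XNOR x2)) NAND (x3 XNOR (x3 NAND x2)))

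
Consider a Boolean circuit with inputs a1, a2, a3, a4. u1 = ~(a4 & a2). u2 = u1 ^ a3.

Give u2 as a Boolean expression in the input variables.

(~(a4 & a2)) ^ a3

u1 = ~(a4 & a2)
u2 = u1 ^ a3 = (~(a4 & a2)) ^ a3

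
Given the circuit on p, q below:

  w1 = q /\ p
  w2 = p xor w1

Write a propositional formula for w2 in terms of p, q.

w1 = q /\ p
w2 = p xor w1 = p xor (q /\ p)

p xor (q /\ p)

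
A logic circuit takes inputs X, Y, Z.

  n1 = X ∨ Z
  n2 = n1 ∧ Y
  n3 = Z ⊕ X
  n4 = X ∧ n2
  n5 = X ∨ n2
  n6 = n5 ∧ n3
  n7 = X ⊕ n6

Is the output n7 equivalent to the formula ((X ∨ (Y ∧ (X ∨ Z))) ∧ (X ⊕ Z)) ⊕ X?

n1 = X ∨ Z
n2 = n1 ∧ Y = (X ∨ Z) ∧ Y
n3 = Z ⊕ X
n5 = X ∨ n2 = X ∨ ((X ∨ Z) ∧ Y)
n6 = n5 ∧ n3 = (X ∨ ((X ∨ Z) ∧ Y)) ∧ (Z ⊕ X)
n7 = X ⊕ n6 = X ⊕ ((X ∨ ((X ∨ Z) ∧ Y)) ∧ (Z ⊕ X))
At X=0, Y=0, Z=0: circuit gives 0, formula gives 0.
At X=0, Y=1, Z=1: circuit gives 1, formula gives 1.
Agrees on all 8 inputs.

Yes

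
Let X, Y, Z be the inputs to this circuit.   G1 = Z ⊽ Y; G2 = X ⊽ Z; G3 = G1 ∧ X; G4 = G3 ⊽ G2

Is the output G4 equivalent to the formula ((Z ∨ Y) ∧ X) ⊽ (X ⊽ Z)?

No

G1 = Z ⊽ Y
G2 = X ⊽ Z
G3 = G1 ∧ X = (Z ⊽ Y) ∧ X
G4 = G3 ⊽ G2 = ((Z ⊽ Y) ∧ X) ⊽ (X ⊽ Z)
At X=1, Y=0, Z=0: circuit gives 0, formula gives 1.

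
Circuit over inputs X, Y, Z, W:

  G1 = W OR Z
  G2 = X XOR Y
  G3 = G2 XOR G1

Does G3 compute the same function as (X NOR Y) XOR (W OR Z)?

G1 = W OR Z
G2 = X XOR Y
G3 = G2 XOR G1 = (X XOR Y) XOR (W OR Z)
At X=0, Y=0, Z=0, W=0: circuit gives 0, formula gives 1.

No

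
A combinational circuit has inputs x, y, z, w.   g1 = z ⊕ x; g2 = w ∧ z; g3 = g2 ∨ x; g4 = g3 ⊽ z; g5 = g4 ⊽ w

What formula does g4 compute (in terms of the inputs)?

((w ∧ z) ∨ x) ⊽ z

g2 = w ∧ z
g3 = g2 ∨ x = (w ∧ z) ∨ x
g4 = g3 ⊽ z = ((w ∧ z) ∨ x) ⊽ z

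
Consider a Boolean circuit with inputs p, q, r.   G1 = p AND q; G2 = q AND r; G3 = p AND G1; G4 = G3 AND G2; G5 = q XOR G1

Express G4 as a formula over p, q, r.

(p AND (p AND q)) AND (q AND r)

G1 = p AND q
G2 = q AND r
G3 = p AND G1 = p AND (p AND q)
G4 = G3 AND G2 = (p AND (p AND q)) AND (q AND r)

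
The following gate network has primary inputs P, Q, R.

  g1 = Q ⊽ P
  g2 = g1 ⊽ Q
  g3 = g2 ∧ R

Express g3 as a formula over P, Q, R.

((Q ⊽ P) ⊽ Q) ∧ R

g1 = Q ⊽ P
g2 = g1 ⊽ Q = (Q ⊽ P) ⊽ Q
g3 = g2 ∧ R = ((Q ⊽ P) ⊽ Q) ∧ R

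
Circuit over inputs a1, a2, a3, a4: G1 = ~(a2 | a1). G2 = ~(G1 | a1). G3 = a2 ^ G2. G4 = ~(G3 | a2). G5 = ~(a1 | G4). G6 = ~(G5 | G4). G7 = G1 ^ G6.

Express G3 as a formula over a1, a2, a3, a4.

G1 = ~(a2 | a1)
G2 = ~(G1 | a1) = ~((~(a2 | a1)) | a1)
G3 = a2 ^ G2 = a2 ^ (~((~(a2 | a1)) | a1))

a2 ^ (~((~(a2 | a1)) | a1))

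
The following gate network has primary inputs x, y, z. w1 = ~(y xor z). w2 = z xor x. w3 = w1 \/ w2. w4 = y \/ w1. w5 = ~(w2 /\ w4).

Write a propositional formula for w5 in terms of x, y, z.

~((z xor x) /\ (y \/ (~(y xor z))))

w1 = ~(y xor z)
w2 = z xor x
w4 = y \/ w1 = y \/ (~(y xor z))
w5 = ~(w2 /\ w4) = ~((z xor x) /\ (y \/ (~(y xor z))))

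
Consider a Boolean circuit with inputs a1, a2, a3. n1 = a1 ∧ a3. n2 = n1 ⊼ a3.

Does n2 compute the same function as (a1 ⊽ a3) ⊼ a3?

n1 = a1 ∧ a3
n2 = n1 ⊼ a3 = (a1 ∧ a3) ⊼ a3
At a1=1, a2=0, a3=1: circuit gives 0, formula gives 1.

No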